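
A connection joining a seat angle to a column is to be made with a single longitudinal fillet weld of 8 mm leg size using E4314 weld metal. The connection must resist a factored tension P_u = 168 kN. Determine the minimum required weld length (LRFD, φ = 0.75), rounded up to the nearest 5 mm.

E43XX → F_EXX = 430 MPa.
Throat t_e = 0.707 × 8 = 5.656 mm.
φr_n = 0.75 × 0.6 × 430 × 5.656 × 10⁻³ = 1.094 kN/mm.
L_req = P_u / φr_n = 168 / 1.094 = 153.5 mm total.
Round up → use L = 155 mm.

L = 155 mm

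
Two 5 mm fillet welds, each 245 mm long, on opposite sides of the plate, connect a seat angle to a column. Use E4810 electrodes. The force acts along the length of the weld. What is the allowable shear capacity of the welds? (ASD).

E48XX → F_EXX = 480 MPa.
Effective throat t_e = 0.707 × 5 = 3.535 mm.
Total length L = 490 mm; A_we = 3.535 × 490 = 1732 mm².
F_nw = 0.6 F_EXX = 0.6 × 480 = 288 MPa.
R_n = 288 × 1732 × 10⁻³ = 498.9 kN; R_n/Ω = 498.9/2.0 = 249.4 kN.

R_n/Ω ≈ 249 kN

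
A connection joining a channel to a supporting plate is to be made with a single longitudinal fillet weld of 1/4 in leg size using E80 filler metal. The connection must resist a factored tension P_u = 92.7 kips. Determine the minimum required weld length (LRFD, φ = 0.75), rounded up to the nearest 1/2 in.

E80XX → F_EXX = 80 ksi.
Throat t_e = 0.707 × 0.25 = 0.1767 in.
φr_n = 0.75 × 0.6 × 80 × 0.1767 = 6.363 kips/in.
L_req = P_u / φr_n = 92.7 / 6.363 = 14.57 in total.
Round up → use L = 15 in.

L = 15 in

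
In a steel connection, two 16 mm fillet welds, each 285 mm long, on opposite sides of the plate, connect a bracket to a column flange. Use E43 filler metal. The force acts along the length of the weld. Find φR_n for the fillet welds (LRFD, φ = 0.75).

E43XX → F_EXX = 430 MPa.
Effective throat t_e = 0.707 × 16 = 11.31 mm.
Total length L = 570 mm; A_we = 11.31 × 570 = 6448 mm².
F_nw = 0.6 F_EXX = 0.6 × 430 = 258 MPa.
φR_n = 0.75 × 258 × 6448 × 10⁻³ = 1248 kN.

φR_n ≈ 1250 kN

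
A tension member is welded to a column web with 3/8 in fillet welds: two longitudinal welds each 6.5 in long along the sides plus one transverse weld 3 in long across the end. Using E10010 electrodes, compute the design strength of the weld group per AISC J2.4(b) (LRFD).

E100XX → F_EXX = 100 ksi.
t_e = 0.707 × 0.375 = 0.2651 in.
R_nwl = 0.6 × 100 × 0.2651 × 13 = 206.8 kip (longitudinal, 2 welds).
R_nwt = 0.6 × 100 × 0.2651 × 3 = 47.72 kip (transverse, base value).
(i) R_nwl + R_nwt = 254.5 kip; (ii) 0.85 R_nwl + 1.5 R_nwt = 247.4 kip.
R_n = max = 254.5 kip [governs: (i)]; φR_n = 190.9 kip.

φR_n ≈ 191 kip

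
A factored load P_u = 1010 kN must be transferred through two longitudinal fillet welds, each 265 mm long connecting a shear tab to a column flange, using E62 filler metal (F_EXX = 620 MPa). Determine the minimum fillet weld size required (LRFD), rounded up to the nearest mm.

Total weld length L = 530 mm.
Required throat t_e = P_u / (φ × 0.6 F_EXX × L) = 1010 / (0.75 × 0.6 × 620 × 530 × 10⁻³) = 6.83 mm.
Required leg w = t_e / 0.707 = 9.661 mm → use 10 mm.

w = 10 mm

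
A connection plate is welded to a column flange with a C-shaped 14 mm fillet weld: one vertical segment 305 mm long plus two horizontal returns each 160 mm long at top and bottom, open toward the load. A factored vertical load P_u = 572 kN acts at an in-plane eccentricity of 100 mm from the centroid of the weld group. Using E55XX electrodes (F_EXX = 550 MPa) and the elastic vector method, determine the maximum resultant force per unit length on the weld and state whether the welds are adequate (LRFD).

Total weld length L_w = 625 mm. Treat welds as unit-width lines.
Centroid: x̄ = 2×160×80 / 625 = 40.96 mm from the vertical weld.
Polar moment about centroid: J = I_x + I_y = [305³/12 + 2×160×152.5²] + [305×40.96² + 2(160³/12 + 160×39.04²)] = 11490000 mm³.
Direct shear f_v = P/L_w = 572×10³ / 625 = 915.2 N/mm (vertical).
Torsion M = P·e = 572×10³ × 100 = 57200000 N·mm.
Critical point at (x, y) = (119, 152.5) from centroid. f_tx = M·y/J = 759.3 N/mm; f_ty = M·x/J = 592.7 N/mm.
Resultant f_max = √[f_tx² + (f_v + f_ty)²] = √[759.3² + (915.2 + 592.7)²] = 1688 N/mm.
Capacity per unit length: φr_n = 0.75 × 0.6 × 550 × (0.707 × 14) = 2450 N/mm.
1688 ≤ 2450 → adequate.

f_max ≈ 1690 N/mm; adequate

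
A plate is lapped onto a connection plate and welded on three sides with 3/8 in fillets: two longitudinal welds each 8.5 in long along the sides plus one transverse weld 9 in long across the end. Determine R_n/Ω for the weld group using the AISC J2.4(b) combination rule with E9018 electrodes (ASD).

R_n/Ω ≈ 200 kip

E90XX → F_EXX = 90 ksi.
t_e = 0.707 × 0.375 = 0.2651 in.
R_nwl = 0.6 × 90 × 0.2651 × 17 = 243.4 kip (longitudinal, 2 welds).
R_nwt = 0.6 × 90 × 0.2651 × 9 = 128.9 kip (transverse, base value).
(i) R_nwl + R_nwt = 372.2 kip; (ii) 0.85 R_nwl + 1.5 R_nwt = 400.2 kip.
R_n = max = 400.2 kip [governs: (ii)]; R_n/Ω = 200.1 kip.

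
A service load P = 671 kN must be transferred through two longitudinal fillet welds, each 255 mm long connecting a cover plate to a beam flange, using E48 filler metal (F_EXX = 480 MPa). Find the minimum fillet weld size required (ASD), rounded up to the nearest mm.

Total weld length L = 510 mm.
Required throat t_e = P × Ω / (0.6 F_EXX × L) = 671 × 2.0 / (0.6 × 480 × 510 × 10⁻³) = 9.137 mm.
Required leg w = t_e / 0.707 = 12.92 mm → use 13 mm.

w = 13 mm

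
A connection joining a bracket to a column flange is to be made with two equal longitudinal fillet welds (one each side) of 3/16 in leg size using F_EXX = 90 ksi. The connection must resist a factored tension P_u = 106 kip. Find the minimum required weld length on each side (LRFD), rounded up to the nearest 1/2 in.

Throat t_e = 0.707 × 0.1875 = 0.1326 in.
φr_n = 0.75 × 0.6 × 90 × 0.1326 = 5.369 kip/in.
L_req = P_u / φr_n = 106 / 5.369 = 19.74 in total.
Per side: 19.74 / 2 = 9.872 in.
Round up → use L = 10 in on each side.

L = 10 in on each side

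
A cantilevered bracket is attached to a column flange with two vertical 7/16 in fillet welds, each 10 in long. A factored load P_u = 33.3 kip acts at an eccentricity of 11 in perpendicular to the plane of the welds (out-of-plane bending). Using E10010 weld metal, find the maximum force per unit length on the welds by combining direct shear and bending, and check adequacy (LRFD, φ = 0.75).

f_max ≈ 11.1 kip/in; adequate

E100XX → F_EXX = 100 ksi.
L_w = 2 × 10 = 20 in; section modulus (unit throat) S = 2 × L²/6 = 33.33 in².
Direct shear f_v = P/L_w = 33.3/20 = 1.665 kip/in.
Moment M = P × e = 33.3 × 11 = 366.3 kip·in; bending f_b = M/S = 10.99 kip/in.
f_max = √(f_v² + f_b²) = √(1.665² + 10.99²) = 11.11 kip/in.
φr_n = 0.75 × 0.6 × 100 × (0.707 × 0.4375) = 13.92 kip/in → adequate.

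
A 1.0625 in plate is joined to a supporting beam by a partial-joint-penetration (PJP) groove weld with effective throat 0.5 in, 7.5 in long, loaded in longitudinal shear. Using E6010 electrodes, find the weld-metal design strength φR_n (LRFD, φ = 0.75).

φR_n ≈ 101 kips

E60XX → F_EXX = 60 ksi.
Effective throat (given) t_e = 0.5 in.
A_we = 0.5 × 7.5 = 3.75 in².
F_nw = 0.6 F_EXX = 36 ksi.
φR_n = 0.75 × 36 × 3.75 = 101.2 kips.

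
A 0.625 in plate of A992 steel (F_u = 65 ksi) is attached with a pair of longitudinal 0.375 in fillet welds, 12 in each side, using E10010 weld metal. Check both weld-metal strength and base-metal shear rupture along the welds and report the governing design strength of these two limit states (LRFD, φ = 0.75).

E100XX → F_EXX = 100 ksi.
t_e = 0.707 × 0.375 = 0.2651 in; L = 24 in.
Weld metal: φR_n = 0.75 × 0.6 × 100 × 0.2651 × 24 = 286.3 kip.
Base metal (shear rupture): φR_n = 0.75 × 0.6 × 65 × 0.625 × 24 = 438.8 kip.
Governing: weld metal.

φR_n ≈ 286 kip (weld metal governs)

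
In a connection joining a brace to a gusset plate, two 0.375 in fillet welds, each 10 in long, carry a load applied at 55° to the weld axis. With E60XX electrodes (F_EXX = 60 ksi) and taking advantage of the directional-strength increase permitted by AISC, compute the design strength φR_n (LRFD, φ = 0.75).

φR_n ≈ 196 kips

t_e = 0.707 × 0.375 = 0.2651 in; A_we = 0.2651 × 20 = 5.303 in².
Directional factor: 1.0 + 0.5 sin^1.5(55°) = 1.371.
F_nw = 0.6 × 60 × 1.371 = 49.35 ksi.
φR_n = 0.75 × 49.35 × 5.303 = 196.2 kips.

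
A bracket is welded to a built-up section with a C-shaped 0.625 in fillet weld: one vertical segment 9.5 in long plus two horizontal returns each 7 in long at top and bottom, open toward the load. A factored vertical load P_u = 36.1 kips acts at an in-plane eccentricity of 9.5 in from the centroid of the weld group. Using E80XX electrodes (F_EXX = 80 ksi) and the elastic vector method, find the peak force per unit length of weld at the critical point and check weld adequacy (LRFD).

f_max ≈ 5.77 kip/in; adequate

Total weld length L_w = 23.5 in. Treat welds as unit-width lines.
Centroid: x̄ = 2×7×3.5 / 23.5 = 2.085 in from the vertical weld.
Polar moment about centroid: J = I_x + I_y = [9.5³/12 + 2×7×4.75²] + [9.5×2.085² + 2(7³/12 + 7×1.415²)] = 513.8 in³.
Direct shear f_v = P/L_w = 36.1 / 23.5 = 1.536 kip/in (vertical).
Torsion M = P·e = 36.1 × 9.5 = 342.95 kip·in.
Critical point at (x, y) = (4.915, 4.75) from centroid. f_tx = M·y/J = 3.17 kip/in; f_ty = M·x/J = 3.28 kip/in.
Resultant f_max = √[f_tx² + (f_v + f_ty)²] = √[3.17² + (1.536 + 3.28)²] = 5.766 kip/in.
Capacity per unit length: φr_n = 0.75 × 0.6 × 80 × (0.707 × 0.625) = 15.91 kip/in.
5.766 ≤ 15.91 → adequate.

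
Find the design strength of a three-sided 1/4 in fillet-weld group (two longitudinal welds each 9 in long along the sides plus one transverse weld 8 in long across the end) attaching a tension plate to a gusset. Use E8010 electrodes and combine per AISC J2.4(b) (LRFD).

φR_n ≈ 174 kips

E80XX → F_EXX = 80 ksi.
t_e = 0.707 × 0.25 = 0.1767 in.
R_nwl = 0.6 × 80 × 0.1767 × 18 = 152.7 kips (longitudinal, 2 welds).
R_nwt = 0.6 × 80 × 0.1767 × 8 = 67.87 kips (transverse, base value).
(i) R_nwl + R_nwt = 220.6 kips; (ii) 0.85 R_nwl + 1.5 R_nwt = 231.6 kips.
R_n = max = 231.6 kips [governs: (ii)]; φR_n = 173.7 kips.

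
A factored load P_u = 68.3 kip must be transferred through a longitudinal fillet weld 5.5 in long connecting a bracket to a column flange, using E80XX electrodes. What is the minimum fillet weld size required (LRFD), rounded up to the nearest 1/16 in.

E80XX → F_EXX = 80 ksi.
Total weld length L = 5.5 in.
Required throat t_e = P_u / (φ × 0.6 F_EXX × L) = 68.3 / (0.75 × 0.6 × 80 × 5.5) = 0.3449 in.
Required leg w = t_e / 0.707 = 0.4879 in → use 1/2 in.

w = 1/2 in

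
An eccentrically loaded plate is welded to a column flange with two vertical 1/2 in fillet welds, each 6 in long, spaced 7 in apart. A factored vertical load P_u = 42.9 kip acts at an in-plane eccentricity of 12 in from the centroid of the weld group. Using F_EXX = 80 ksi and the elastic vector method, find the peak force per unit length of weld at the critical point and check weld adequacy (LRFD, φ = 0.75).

f_max ≈ 15.9 kip/in; NOT adequate

Total weld length L_w = 12 in. Treat welds as unit-width lines.
Polar moment about centroid: J = 2[d³/12 + d(b/2)²] = 2[6³/12 + 6×3.5²] = 183 in³.
Direct shear f_v = P/L_w = 42.9 / 12 = 3.575 kip/in (vertical).
Torsion M = P·e = 42.9 × 12 = 514.8 kip·in.
Critical point at (x, y) = (3.5, 3) from centroid. f_tx = M·y/J = 8.439 kip/in; f_ty = M·x/J = 9.846 kip/in.
Resultant f_max = √[f_tx² + (f_v + f_ty)²] = √[8.439² + (3.575 + 9.846)²] = 15.85 kip/in.
Capacity per unit length: φr_n = 0.75 × 0.6 × 80 × (0.707 × 0.5) = 12.73 kip/in.
15.85 > 12.73 → NOT adequate.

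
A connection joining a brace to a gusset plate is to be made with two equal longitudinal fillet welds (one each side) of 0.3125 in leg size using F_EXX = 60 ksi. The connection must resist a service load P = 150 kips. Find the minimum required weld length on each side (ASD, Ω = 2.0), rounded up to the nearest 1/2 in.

Throat t_e = 0.707 × 0.3125 = 0.2209 in.
r_n/Ω = (0.6 × 60 × 0.2209) / 2.0 = 3.977 kip/in.
L_req = P / (r_n/Ω) = 150 / 3.977 = 37.72 in total.
Per side: 37.72 / 2 = 18.86 in.
Round up → use L = 19 in on each side.

L = 19 in on each side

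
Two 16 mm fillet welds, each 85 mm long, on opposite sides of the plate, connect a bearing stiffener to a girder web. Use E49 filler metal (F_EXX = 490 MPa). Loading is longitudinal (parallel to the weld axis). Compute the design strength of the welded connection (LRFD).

φR_n ≈ 424 kN

Effective throat t_e = 0.707 × 16 = 11.31 mm.
Total length L = 170 mm; A_we = 11.31 × 170 = 1923 mm².
F_nw = 0.6 F_EXX = 0.6 × 490 = 294 MPa.
φR_n = 0.75 × 294 × 1923 × 10⁻³ = 424 kN.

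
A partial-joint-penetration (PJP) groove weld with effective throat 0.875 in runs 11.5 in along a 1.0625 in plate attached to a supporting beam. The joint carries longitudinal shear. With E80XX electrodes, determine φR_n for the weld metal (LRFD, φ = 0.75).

E80XX → F_EXX = 80 ksi.
Effective throat (given) t_e = 0.875 in.
A_we = 0.875 × 11.5 = 10.06 in².
F_nw = 0.6 F_EXX = 48 ksi.
φR_n = 0.75 × 48 × 10.06 = 362.2 kips.

φR_n ≈ 362 kips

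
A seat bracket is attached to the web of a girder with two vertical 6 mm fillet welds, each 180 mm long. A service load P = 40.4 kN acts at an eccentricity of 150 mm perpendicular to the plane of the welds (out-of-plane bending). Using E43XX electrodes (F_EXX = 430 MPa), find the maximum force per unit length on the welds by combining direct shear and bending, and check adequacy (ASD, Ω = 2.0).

L_w = 2 × 180 = 360 mm; section modulus (unit throat) S = 2 × L²/6 = 10800 mm².
Direct shear f_v = P/L_w = 40.4×10³/360 = 112.2 N/mm.
Moment M = P × e = 40.4×10³ × 150 = 6060000 N·mm; bending f_b = M/S = 561.1 N/mm.
f_max = √(f_v² + f_b²) = √(112.2² + 561.1²) = 572.2 N/mm.
r_n/Ω = (1/2.0) × 0.6 × 430 × (0.707 × 6) = 547.2 N/mm → NOT adequate.

f_max ≈ 572 N/mm; NOT adequate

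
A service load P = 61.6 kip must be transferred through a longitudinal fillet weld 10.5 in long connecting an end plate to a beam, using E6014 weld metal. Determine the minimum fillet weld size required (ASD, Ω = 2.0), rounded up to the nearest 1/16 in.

w = 1/2 in

E60XX → F_EXX = 60 ksi.
Total weld length L = 10.5 in.
Required throat t_e = P × Ω / (0.6 F_EXX × L) = 61.6 × 2.0 / (0.6 × 60 × 10.5) = 0.3259 in.
Required leg w = t_e / 0.707 = 0.461 in → use 1/2 in.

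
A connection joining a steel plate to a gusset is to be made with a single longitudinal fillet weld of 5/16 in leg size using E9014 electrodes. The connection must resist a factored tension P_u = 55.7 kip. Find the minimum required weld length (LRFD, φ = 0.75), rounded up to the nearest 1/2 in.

E90XX → F_EXX = 90 ksi.
Throat t_e = 0.707 × 0.3125 = 0.2209 in.
φr_n = 0.75 × 0.6 × 90 × 0.2209 = 8.948 kip/in.
L_req = P_u / φr_n = 55.7 / 8.948 = 6.225 in total.
Round up → use L = 6.5 in.

L = 6.5 in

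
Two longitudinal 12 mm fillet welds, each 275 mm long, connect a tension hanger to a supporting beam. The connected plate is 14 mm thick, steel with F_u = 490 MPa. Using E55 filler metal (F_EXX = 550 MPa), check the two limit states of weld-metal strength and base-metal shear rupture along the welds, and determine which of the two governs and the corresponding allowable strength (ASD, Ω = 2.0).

R_n/Ω ≈ 770 kN (weld metal governs)

t_e = 0.707 × 12 = 8.484 mm; L = 550 mm.
Weld metal: R_n/Ω = (1/2.0) × 0.6 × 550 × 8.484 × 550 × 10⁻³ = 769.9 kN.
Base metal (shear rupture): R_n/Ω = (1/2.0) × 0.6 × 490 × 14 × 550 × 10⁻³ = 1132 kN.
Governing: weld metal.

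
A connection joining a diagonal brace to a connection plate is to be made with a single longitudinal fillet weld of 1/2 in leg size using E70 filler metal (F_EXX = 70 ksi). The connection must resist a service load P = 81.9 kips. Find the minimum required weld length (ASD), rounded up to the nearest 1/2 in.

L = 11.5 in

Throat t_e = 0.707 × 0.5 = 0.3535 in.
r_n/Ω = (0.6 × 70 × 0.3535) / 2.0 = 7.423 kip/in.
L_req = P / (r_n/Ω) = 81.9 / 7.423 = 11.03 in total.
Round up → use L = 11.5 in.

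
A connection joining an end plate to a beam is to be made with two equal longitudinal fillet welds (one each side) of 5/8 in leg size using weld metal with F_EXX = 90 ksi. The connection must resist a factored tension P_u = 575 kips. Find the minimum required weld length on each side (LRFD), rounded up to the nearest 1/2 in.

Throat t_e = 0.707 × 0.625 = 0.4419 in.
φr_n = 0.75 × 0.6 × 90 × 0.4419 = 17.9 kips/in.
L_req = P_u / φr_n = 575 / 17.9 = 32.13 in total.
Per side: 32.13 / 2 = 16.07 in.
Round up → use L = 16.5 in on each side.

L = 16.5 in on each side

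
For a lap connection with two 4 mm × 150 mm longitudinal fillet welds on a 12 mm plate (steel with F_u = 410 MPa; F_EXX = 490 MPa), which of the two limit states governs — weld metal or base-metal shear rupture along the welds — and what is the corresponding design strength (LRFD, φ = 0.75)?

φR_n ≈ 187 kN (weld metal governs)

t_e = 0.707 × 4 = 2.828 mm; L = 300 mm.
Weld metal: φR_n = 0.75 × 0.6 × 490 × 2.828 × 300 × 10⁻³ = 187.1 kN.
Base metal (shear rupture): φR_n = 0.75 × 0.6 × 410 × 12 × 300 × 10⁻³ = 664.2 kN.
Governing: weld metal.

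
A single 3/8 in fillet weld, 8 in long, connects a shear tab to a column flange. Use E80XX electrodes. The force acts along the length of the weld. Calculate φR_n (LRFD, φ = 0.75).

φR_n ≈ 76.4 kip

E80XX → F_EXX = 80 ksi.
Effective throat t_e = 0.707 × 0.375 = 0.2651 in.
Total length L = 8 in; A_we = 0.2651 × 8 = 2.121 in².
F_nw = 0.6 F_EXX = 0.6 × 80 = 48 ksi.
φR_n = 0.75 × 48 × 2.121 = 76.36 kip.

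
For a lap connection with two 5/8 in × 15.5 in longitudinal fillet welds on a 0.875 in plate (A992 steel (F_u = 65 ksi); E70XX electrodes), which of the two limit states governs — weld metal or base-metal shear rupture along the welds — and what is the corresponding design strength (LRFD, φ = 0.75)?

E70XX → F_EXX = 70 ksi.
t_e = 0.707 × 0.625 = 0.4419 in; L = 31 in.
Weld metal: φR_n = 0.75 × 0.6 × 70 × 0.4419 × 31 = 431.5 kip.
Base metal (shear rupture): φR_n = 0.75 × 0.6 × 65 × 0.875 × 31 = 793.4 kip.
Governing: weld metal.

φR_n ≈ 431 kip (weld metal governs)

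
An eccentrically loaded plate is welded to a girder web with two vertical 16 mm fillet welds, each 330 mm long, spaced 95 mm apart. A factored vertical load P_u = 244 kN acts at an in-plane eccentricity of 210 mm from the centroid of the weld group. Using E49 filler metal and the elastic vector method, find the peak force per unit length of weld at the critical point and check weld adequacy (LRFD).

E49XX → F_EXX = 490 MPa.
Total weld length L_w = 660 mm. Treat welds as unit-width lines.
Polar moment about centroid: J = 2[d³/12 + d(b/2)²] = 2[330³/12 + 330×47.5²] = 7479000 mm³.
Direct shear f_v = P/L_w = 244×10³ / 660 = 369.7 N/mm (vertical).
Torsion M = P·e = 244×10³ × 210 = 51240000 N·mm.
Critical point at (x, y) = (47.5, 165) from centroid. f_tx = M·y/J = 1131 N/mm; f_ty = M·x/J = 325.4 N/mm.
Resultant f_max = √[f_tx² + (f_v + f_ty)²] = √[1131² + (369.7 + 325.4)²] = 1327 N/mm.
Capacity per unit length: φr_n = 0.75 × 0.6 × 490 × (0.707 × 16) = 2494 N/mm.
1327 ≤ 2494 → adequate.

f_max ≈ 1330 N/mm; adequate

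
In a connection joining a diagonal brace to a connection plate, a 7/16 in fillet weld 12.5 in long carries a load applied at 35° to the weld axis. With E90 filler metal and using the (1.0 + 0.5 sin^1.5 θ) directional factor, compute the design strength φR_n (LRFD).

φR_n ≈ 191 kips

E90XX → F_EXX = 90 ksi.
t_e = 0.707 × 0.4375 = 0.3093 in; A_we = 0.3093 × 12.5 = 3.866 in².
Directional factor: 1.0 + 0.5 sin^1.5(35°) = 1.217.
F_nw = 0.6 × 90 × 1.217 = 65.73 ksi.
φR_n = 0.75 × 65.73 × 3.866 = 190.6 kips.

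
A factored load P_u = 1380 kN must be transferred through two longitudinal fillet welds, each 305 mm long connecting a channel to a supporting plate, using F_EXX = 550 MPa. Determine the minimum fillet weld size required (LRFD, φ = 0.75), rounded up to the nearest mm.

w = 13 mm

Total weld length L = 610 mm.
Required throat t_e = P_u / (φ × 0.6 F_EXX × L) = 1380 / (0.75 × 0.6 × 550 × 610 × 10⁻³) = 9.141 mm.
Required leg w = t_e / 0.707 = 12.93 mm → use 13 mm.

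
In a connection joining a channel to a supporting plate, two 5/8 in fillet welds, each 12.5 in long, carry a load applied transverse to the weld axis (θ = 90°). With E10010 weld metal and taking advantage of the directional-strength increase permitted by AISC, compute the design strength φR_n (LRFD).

φR_n ≈ 746 kip

E100XX → F_EXX = 100 ksi.
t_e = 0.707 × 0.625 = 0.4419 in; A_we = 0.4419 × 25 = 11.05 in².
Directional factor: 1.0 + 0.5 sin^1.5(90°) = 1.5.
F_nw = 0.6 × 100 × 1.5 = 90 ksi.
φR_n = 0.75 × 90 × 11.05 = 745.7 kip.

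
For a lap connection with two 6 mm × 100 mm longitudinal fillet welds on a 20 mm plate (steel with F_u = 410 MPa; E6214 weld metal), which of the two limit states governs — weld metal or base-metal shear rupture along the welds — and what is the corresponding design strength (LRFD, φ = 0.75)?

E62XX → F_EXX = 620 MPa.
t_e = 0.707 × 6 = 4.242 mm; L = 200 mm.
Weld metal: φR_n = 0.75 × 0.6 × 620 × 4.242 × 200 × 10⁻³ = 236.7 kN.
Base metal (shear rupture): φR_n = 0.75 × 0.6 × 410 × 20 × 200 × 10⁻³ = 738 kN.
Governing: weld metal.

φR_n ≈ 237 kN (weld metal governs)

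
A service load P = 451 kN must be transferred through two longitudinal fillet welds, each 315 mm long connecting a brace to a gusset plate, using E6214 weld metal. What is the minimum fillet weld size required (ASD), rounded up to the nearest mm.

E62XX → F_EXX = 620 MPa.
Total weld length L = 630 mm.
Required throat t_e = P × Ω / (0.6 F_EXX × L) = 451 × 2.0 / (0.6 × 620 × 630 × 10⁻³) = 3.849 mm.
Required leg w = t_e / 0.707 = 5.444 mm → use 6 mm.

w = 6 mm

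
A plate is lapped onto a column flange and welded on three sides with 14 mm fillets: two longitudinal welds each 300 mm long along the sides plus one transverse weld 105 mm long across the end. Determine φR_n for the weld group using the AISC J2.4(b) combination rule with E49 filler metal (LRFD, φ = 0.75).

E49XX → F_EXX = 490 MPa.
t_e = 0.707 × 14 = 9.898 mm.
R_nwl = 0.6 × 490 × 9.898 × 600 × 10⁻³ = 1746 kN (longitudinal, 2 welds).
R_nwt = 0.6 × 490 × 9.898 × 105 × 10⁻³ = 305.6 kN (transverse, base value).
(i) R_nwl + R_nwt = 2052 kN; (ii) 0.85 R_nwl + 1.5 R_nwt = 1942 kN.
R_n = max = 2052 kN [governs: (i)]; φR_n = 1539 kN.

φR_n ≈ 1540 kN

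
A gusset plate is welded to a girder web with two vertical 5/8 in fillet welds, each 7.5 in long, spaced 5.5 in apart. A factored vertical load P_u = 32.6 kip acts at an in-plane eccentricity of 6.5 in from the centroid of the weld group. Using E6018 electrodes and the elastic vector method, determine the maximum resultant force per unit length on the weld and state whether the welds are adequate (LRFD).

f_max ≈ 6.88 kip/in; adequate

E60XX → F_EXX = 60 ksi.
Total weld length L_w = 15 in. Treat welds as unit-width lines.
Polar moment about centroid: J = 2[d³/12 + d(b/2)²] = 2[7.5³/12 + 7.5×2.75²] = 183.8 in³.
Direct shear f_v = P/L_w = 32.6 / 15 = 2.173 kip/in (vertical).
Torsion M = P·e = 32.6 × 6.5 = 211.9 kip·in.
Critical point at (x, y) = (2.75, 3.75) from centroid. f_tx = M·y/J = 4.324 kip/in; f_ty = M·x/J = 3.171 kip/in.
Resultant f_max = √[f_tx² + (f_v + f_ty)²] = √[4.324² + (2.173 + 3.171)²] = 6.875 kip/in.
Capacity per unit length: φr_n = 0.75 × 0.6 × 60 × (0.707 × 0.625) = 11.93 kip/in.
6.875 ≤ 11.93 → adequate.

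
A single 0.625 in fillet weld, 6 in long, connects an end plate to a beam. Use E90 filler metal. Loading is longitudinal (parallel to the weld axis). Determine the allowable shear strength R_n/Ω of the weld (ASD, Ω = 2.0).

E90XX → F_EXX = 90 ksi.
Effective throat t_e = 0.707 × 0.625 = 0.4419 in.
Total length L = 6 in; A_we = 0.4419 × 6 = 2.651 in².
F_nw = 0.6 F_EXX = 0.6 × 90 = 54 ksi.
R_n = 54 × 2.651 = 143.2 kip; R_n/Ω = 143.2/2.0 = 71.58 kip.

R_n/Ω ≈ 71.6 kip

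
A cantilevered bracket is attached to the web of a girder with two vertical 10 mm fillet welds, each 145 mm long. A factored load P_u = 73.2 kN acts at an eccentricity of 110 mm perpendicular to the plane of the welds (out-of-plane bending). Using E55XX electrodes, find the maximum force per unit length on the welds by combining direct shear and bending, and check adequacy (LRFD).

f_max ≈ 1180 N/mm; adequate

E55XX → F_EXX = 550 MPa.
L_w = 2 × 145 = 290 mm; section modulus (unit throat) S = 2 × L²/6 = 7008 mm².
Direct shear f_v = P/L_w = 73.2×10³/290 = 252.4 N/mm.
Moment M = P × e = 73.2×10³ × 110 = 8052000 N·mm; bending f_b = M/S = 1149 N/mm.
f_max = √(f_v² + f_b²) = √(252.4² + 1149²) = 1176 N/mm.
φr_n = 0.75 × 0.6 × 550 × (0.707 × 10) = 1750 N/mm → adequate.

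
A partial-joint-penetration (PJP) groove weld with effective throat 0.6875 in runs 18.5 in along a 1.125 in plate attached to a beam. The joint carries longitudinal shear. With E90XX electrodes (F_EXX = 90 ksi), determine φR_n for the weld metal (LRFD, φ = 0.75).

Effective throat (given) t_e = 0.6875 in.
A_we = 0.6875 × 18.5 = 12.72 in².
F_nw = 0.6 F_EXX = 54 ksi.
φR_n = 0.75 × 54 × 12.72 = 515.1 kips.

φR_n ≈ 515 kips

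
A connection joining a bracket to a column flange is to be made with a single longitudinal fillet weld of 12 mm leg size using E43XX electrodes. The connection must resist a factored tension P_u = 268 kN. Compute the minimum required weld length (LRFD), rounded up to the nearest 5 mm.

E43XX → F_EXX = 430 MPa.
Throat t_e = 0.707 × 12 = 8.484 mm.
φr_n = 0.75 × 0.6 × 430 × 8.484 × 10⁻³ = 1.642 kN/mm.
L_req = P_u / φr_n = 268 / 1.642 = 163.2 mm total.
Round up → use L = 165 mm.

L = 165 mm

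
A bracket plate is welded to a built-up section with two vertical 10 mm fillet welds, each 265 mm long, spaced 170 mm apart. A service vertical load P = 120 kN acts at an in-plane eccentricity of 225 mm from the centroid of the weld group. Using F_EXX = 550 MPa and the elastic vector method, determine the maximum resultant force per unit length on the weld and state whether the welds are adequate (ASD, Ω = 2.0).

f_max ≈ 760 N/mm; adequate

Total weld length L_w = 530 mm. Treat welds as unit-width lines.
Polar moment about centroid: J = 2[d³/12 + d(b/2)²] = 2[265³/12 + 265×85²] = 6931000 mm³.
Direct shear f_v = P/L_w = 120×10³ / 530 = 226.4 N/mm (vertical).
Torsion M = P·e = 120×10³ × 225 = 27000000 N·mm.
Critical point at (x, y) = (85, 132.5) from centroid. f_tx = M·y/J = 516.2 N/mm; f_ty = M·x/J = 331.1 N/mm.
Resultant f_max = √[f_tx² + (f_v + f_ty)²] = √[516.2² + (226.4 + 331.1)²] = 759.8 N/mm.
Capacity per unit length: r_n/Ω = (1/2.0) × 0.6 × 550 × (0.707 × 10) = 1167 N/mm.
759.8 ≤ 1167 → adequate.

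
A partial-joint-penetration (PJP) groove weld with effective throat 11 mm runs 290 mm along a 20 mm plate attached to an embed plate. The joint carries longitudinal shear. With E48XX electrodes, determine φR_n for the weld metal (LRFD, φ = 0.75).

φR_n ≈ 689 kN

E48XX → F_EXX = 480 MPa.
Effective throat (given) t_e = 11 mm.
A_we = 11 × 290 = 3190 mm².
F_nw = 0.6 F_EXX = 288 MPa.
φR_n = 0.75 × 288 × 3190 × 10⁻³ = 689 kN.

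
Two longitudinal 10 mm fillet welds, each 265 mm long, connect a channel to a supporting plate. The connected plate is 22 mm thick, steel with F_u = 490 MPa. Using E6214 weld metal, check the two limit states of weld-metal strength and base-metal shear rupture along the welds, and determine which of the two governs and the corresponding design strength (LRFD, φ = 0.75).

E62XX → F_EXX = 620 MPa.
t_e = 0.707 × 10 = 7.07 mm; L = 530 mm.
Weld metal: φR_n = 0.75 × 0.6 × 620 × 7.07 × 530 × 10⁻³ = 1045 kN.
Base metal (shear rupture): φR_n = 0.75 × 0.6 × 490 × 22 × 530 × 10⁻³ = 2571 kN.
Governing: weld metal.

φR_n ≈ 1050 kN (weld metal governs)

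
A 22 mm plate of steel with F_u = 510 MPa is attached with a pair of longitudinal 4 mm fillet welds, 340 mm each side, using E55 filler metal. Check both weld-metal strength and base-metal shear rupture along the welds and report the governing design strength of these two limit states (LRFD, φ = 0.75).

φR_n ≈ 476 kN (weld metal governs)

E55XX → F_EXX = 550 MPa.
t_e = 0.707 × 4 = 2.828 mm; L = 680 mm.
Weld metal: φR_n = 0.75 × 0.6 × 550 × 2.828 × 680 × 10⁻³ = 476 kN.
Base metal (shear rupture): φR_n = 0.75 × 0.6 × 510 × 22 × 680 × 10⁻³ = 3433 kN.
Governing: weld metal.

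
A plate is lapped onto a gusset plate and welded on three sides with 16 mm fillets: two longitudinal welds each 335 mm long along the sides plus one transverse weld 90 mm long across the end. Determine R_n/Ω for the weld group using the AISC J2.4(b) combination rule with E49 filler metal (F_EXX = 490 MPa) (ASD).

t_e = 0.707 × 16 = 11.31 mm.
R_nwl = 0.6 × 490 × 11.31 × 670 × 10⁻³ = 2228 kN (longitudinal, 2 welds).
R_nwt = 0.6 × 490 × 11.31 × 90 × 10⁻³ = 299.3 kN (transverse, base value).
(i) R_nwl + R_nwt = 2528 kN; (ii) 0.85 R_nwl + 1.5 R_nwt = 2343 kN.
R_n = max = 2528 kN [governs: (i)]; R_n/Ω = 1264 kN.

R_n/Ω ≈ 1260 kN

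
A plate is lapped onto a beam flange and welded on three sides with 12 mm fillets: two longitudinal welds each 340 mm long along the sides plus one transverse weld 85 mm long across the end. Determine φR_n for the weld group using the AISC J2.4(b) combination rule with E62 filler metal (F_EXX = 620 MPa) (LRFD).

t_e = 0.707 × 12 = 8.484 mm.
R_nwl = 0.6 × 620 × 8.484 × 680 × 10⁻³ = 2146 kN (longitudinal, 2 welds).
R_nwt = 0.6 × 620 × 8.484 × 85 × 10⁻³ = 268.3 kN (transverse, base value).
(i) R_nwl + R_nwt = 2414 kN; (ii) 0.85 R_nwl + 1.5 R_nwt = 2227 kN.
R_n = max = 2414 kN [governs: (i)]; φR_n = 1811 kN.

φR_n ≈ 1810 kN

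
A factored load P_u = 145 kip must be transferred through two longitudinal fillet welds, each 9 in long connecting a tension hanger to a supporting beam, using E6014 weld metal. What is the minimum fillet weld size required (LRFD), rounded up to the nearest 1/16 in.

w = 7/16 in

E60XX → F_EXX = 60 ksi.
Total weld length L = 18 in.
Required throat t_e = P_u / (φ × 0.6 F_EXX × L) = 145 / (0.75 × 0.6 × 60 × 18) = 0.2984 in.
Required leg w = t_e / 0.707 = 0.422 in → use 7/16 in.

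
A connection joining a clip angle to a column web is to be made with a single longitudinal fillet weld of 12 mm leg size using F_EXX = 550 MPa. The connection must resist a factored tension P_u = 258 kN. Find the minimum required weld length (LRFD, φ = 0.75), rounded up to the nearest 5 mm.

Throat t_e = 0.707 × 12 = 8.484 mm.
φr_n = 0.75 × 0.6 × 550 × 8.484 × 10⁻³ = 2.1 kN/mm.
L_req = P_u / φr_n = 258 / 2.1 = 122.9 mm total.
Round up → use L = 125 mm.

L = 125 mm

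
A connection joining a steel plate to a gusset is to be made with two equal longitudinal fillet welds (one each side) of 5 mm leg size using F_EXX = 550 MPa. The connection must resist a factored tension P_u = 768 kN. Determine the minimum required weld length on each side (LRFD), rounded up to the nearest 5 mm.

Throat t_e = 0.707 × 5 = 3.535 mm.
φr_n = 0.75 × 0.6 × 550 × 3.535 × 10⁻³ = 0.8749 kN/mm.
L_req = P_u / φr_n = 768 / 0.8749 = 877.8 mm total.
Per side: 877.8 / 2 = 438.9 mm.
Round up → use L = 440 mm on each side.

L = 440 mm on each side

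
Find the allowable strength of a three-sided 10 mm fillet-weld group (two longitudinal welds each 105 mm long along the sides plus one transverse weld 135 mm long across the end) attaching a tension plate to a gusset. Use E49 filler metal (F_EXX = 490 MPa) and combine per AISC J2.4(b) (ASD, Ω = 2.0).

t_e = 0.707 × 10 = 7.07 mm.
R_nwl = 0.6 × 490 × 7.07 × 210 × 10⁻³ = 436.5 kN (longitudinal, 2 welds).
R_nwt = 0.6 × 490 × 7.07 × 135 × 10⁻³ = 280.6 kN (transverse, base value).
(i) R_nwl + R_nwt = 717.1 kN; (ii) 0.85 R_nwl + 1.5 R_nwt = 791.9 kN.
R_n = max = 791.9 kN [governs: (ii)]; R_n/Ω = 396 kN.

R_n/Ω ≈ 396 kN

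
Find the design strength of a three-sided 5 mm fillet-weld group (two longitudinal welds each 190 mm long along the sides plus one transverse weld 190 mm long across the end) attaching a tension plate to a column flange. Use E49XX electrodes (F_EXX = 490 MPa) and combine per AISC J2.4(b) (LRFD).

φR_n ≈ 474 kN

t_e = 0.707 × 5 = 3.535 mm.
R_nwl = 0.6 × 490 × 3.535 × 380 × 10⁻³ = 394.9 kN (longitudinal, 2 welds).
R_nwt = 0.6 × 490 × 3.535 × 190 × 10⁻³ = 197.5 kN (transverse, base value).
(i) R_nwl + R_nwt = 592.4 kN; (ii) 0.85 R_nwl + 1.5 R_nwt = 631.9 kN.
R_n = max = 631.9 kN [governs: (ii)]; φR_n = 473.9 kN.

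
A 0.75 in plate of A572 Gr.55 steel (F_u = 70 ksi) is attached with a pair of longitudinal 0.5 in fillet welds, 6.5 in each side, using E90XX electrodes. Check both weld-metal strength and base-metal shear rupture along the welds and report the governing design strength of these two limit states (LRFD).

φR_n ≈ 186 kip (weld metal governs)

E90XX → F_EXX = 90 ksi.
t_e = 0.707 × 0.5 = 0.3535 in; L = 13 in.
Weld metal: φR_n = 0.75 × 0.6 × 90 × 0.3535 × 13 = 186.1 kip.
Base metal (shear rupture): φR_n = 0.75 × 0.6 × 70 × 0.75 × 13 = 307.1 kip.
Governing: weld metal.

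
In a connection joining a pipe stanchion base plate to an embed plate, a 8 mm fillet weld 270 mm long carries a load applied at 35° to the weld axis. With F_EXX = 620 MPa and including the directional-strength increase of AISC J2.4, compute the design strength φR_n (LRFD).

φR_n ≈ 519 kN

t_e = 0.707 × 8 = 5.656 mm; A_we = 5.656 × 270 = 1527 mm².
Directional factor: 1.0 + 0.5 sin^1.5(35°) = 1.217.
F_nw = 0.6 × 620 × 1.217 = 452.8 MPa.
φR_n = 0.75 × 452.8 × 1527 × 10⁻³ = 518.6 kN.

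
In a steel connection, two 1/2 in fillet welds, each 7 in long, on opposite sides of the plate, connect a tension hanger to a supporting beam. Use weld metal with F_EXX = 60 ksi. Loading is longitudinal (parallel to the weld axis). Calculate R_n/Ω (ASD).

R_n/Ω ≈ 89.1 kips

Effective throat t_e = 0.707 × 0.5 = 0.3535 in.
Total length L = 14 in; A_we = 0.3535 × 14 = 4.949 in².
F_nw = 0.6 F_EXX = 0.6 × 60 = 36 ksi.
R_n = 36 × 4.949 = 178.2 kips; R_n/Ω = 178.2/2.0 = 89.08 kips.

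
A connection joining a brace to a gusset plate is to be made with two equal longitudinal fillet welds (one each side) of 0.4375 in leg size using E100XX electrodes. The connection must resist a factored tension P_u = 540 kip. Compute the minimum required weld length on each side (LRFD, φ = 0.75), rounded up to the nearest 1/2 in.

L = 19.5 in on each side

E100XX → F_EXX = 100 ksi.
Throat t_e = 0.707 × 0.4375 = 0.3093 in.
φr_n = 0.75 × 0.6 × 100 × 0.3093 = 13.92 kip/in.
L_req = P_u / φr_n = 540 / 13.92 = 38.8 in total.
Per side: 38.8 / 2 = 19.4 in.
Round up → use L = 19.5 in on each side.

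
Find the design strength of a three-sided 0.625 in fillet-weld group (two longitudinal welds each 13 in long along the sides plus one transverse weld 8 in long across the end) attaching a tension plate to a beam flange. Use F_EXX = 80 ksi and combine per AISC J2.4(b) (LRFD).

t_e = 0.707 × 0.625 = 0.4419 in.
R_nwl = 0.6 × 80 × 0.4419 × 26 = 551.5 kips (longitudinal, 2 welds).
R_nwt = 0.6 × 80 × 0.4419 × 8 = 169.7 kips (transverse, base value).
(i) R_nwl + R_nwt = 721.1 kips; (ii) 0.85 R_nwl + 1.5 R_nwt = 723.3 kips.
R_n = max = 723.3 kips [governs: (ii)]; φR_n = 542.4 kips.

φR_n ≈ 542 kips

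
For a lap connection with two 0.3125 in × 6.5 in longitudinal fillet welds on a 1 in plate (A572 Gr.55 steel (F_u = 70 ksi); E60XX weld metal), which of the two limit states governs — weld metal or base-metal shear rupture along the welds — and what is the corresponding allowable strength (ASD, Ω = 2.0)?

E60XX → F_EXX = 60 ksi.
t_e = 0.707 × 0.3125 = 0.2209 in; L = 13 in.
Weld metal: R_n/Ω = (1/2.0) × 0.6 × 60 × 0.2209 × 13 = 51.7 kips.
Base metal (shear rupture): R_n/Ω = (1/2.0) × 0.6 × 70 × 1 × 13 = 273 kips.
Governing: weld metal.

R_n/Ω ≈ 51.7 kips (weld metal governs)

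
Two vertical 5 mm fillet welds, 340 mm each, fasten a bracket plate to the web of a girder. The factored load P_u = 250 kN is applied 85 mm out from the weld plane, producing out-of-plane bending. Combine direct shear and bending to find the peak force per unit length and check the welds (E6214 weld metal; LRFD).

f_max ≈ 663 N/mm; adequate

E62XX → F_EXX = 620 MPa.
L_w = 2 × 340 = 680 mm; section modulus (unit throat) S = 2 × L²/6 = 38530 mm².
Direct shear f_v = P/L_w = 250×10³/680 = 367.6 N/mm.
Moment M = P × e = 250×10³ × 85 = 21250000 N·mm; bending f_b = M/S = 551.5 N/mm.
f_max = √(f_v² + f_b²) = √(367.6² + 551.5²) = 662.8 N/mm.
φr_n = 0.75 × 0.6 × 620 × (0.707 × 5) = 986.3 N/mm → adequate.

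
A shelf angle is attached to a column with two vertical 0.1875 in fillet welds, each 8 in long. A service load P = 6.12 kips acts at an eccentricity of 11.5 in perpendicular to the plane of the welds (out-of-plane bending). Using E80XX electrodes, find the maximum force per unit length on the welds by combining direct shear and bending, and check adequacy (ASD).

E80XX → F_EXX = 80 ksi.
L_w = 2 × 8 = 16 in; section modulus (unit throat) S = 2 × L²/6 = 21.33 in².
Direct shear f_v = P/L_w = 6.12/16 = 0.3825 kip/in.
Moment M = P × e = 6.12 × 11.5 = 70.38 kip·in; bending f_b = M/S = 3.299 kip/in.
f_max = √(f_v² + f_b²) = √(0.3825² + 3.299²) = 3.321 kip/in.
r_n/Ω = (1/2.0) × 0.6 × 80 × (0.707 × 0.1875) = 3.181 kip/in → NOT adequate.

f_max ≈ 3.32 kip/in; NOT adequate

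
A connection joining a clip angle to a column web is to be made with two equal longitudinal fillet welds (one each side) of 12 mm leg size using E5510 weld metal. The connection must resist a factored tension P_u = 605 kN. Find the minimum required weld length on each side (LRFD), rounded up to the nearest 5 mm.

E55XX → F_EXX = 550 MPa.
Throat t_e = 0.707 × 12 = 8.484 mm.
φr_n = 0.75 × 0.6 × 550 × 8.484 × 10⁻³ = 2.1 kN/mm.
L_req = P_u / φr_n = 605 / 2.1 = 288.1 mm total.
Per side: 288.1 / 2 = 144.1 mm.
Round up → use L = 145 mm on each side.

L = 145 mm on each side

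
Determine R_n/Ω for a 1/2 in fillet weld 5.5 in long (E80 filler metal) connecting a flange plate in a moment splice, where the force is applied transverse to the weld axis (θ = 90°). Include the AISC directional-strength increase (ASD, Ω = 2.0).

R_n/Ω ≈ 70 kips

E80XX → F_EXX = 80 ksi.
t_e = 0.707 × 0.5 = 0.3535 in; A_we = 0.3535 × 5.5 = 1.944 in².
Directional factor: 1.0 + 0.5 sin^1.5(90°) = 1.5.
F_nw = 0.6 × 80 × 1.5 = 72 ksi.
R_n/Ω = (72 × 1.944) / 2.0 = 69.99 kips.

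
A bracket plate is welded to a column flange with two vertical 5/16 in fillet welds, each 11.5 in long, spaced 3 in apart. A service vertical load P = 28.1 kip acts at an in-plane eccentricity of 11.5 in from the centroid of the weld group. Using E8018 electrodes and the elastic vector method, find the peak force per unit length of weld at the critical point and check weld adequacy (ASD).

f_max ≈ 6.7 kip/in; NOT adequate

E80XX → F_EXX = 80 ksi.
Total weld length L_w = 23 in. Treat welds as unit-width lines.
Polar moment about centroid: J = 2[d³/12 + d(b/2)²] = 2[11.5³/12 + 11.5×1.5²] = 305.2 in³.
Direct shear f_v = P/L_w = 28.1 / 23 = 1.222 kip/in (vertical).
Torsion M = P·e = 28.1 × 11.5 = 323.15 kip·in.
Critical point at (x, y) = (1.5, 5.75) from centroid. f_tx = M·y/J = 6.088 kip/in; f_ty = M·x/J = 1.588 kip/in.
Resultant f_max = √[f_tx² + (f_v + f_ty)²] = √[6.088² + (1.222 + 1.588)²] = 6.705 kip/in.
Capacity per unit length: r_n/Ω = (1/2.0) × 0.6 × 80 × (0.707 × 0.3125) = 5.302 kip/in.
6.705 > 5.302 → NOT adequate.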